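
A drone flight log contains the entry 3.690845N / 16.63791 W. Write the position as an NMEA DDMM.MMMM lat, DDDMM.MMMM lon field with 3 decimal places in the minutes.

0341.451,N / 01638.275,W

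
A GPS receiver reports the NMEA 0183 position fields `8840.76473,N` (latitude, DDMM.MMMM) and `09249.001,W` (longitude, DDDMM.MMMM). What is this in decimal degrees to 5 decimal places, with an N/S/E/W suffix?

Latitude: degrees = first 2 digits = 88, minutes = 40.76473; 88 + 40.76473/60 = 88.679412
λ: split at 3 digits → 092° and 49.001′; 92 + 49.001/60 = 92.816683

88.67941° N, 92.81668° W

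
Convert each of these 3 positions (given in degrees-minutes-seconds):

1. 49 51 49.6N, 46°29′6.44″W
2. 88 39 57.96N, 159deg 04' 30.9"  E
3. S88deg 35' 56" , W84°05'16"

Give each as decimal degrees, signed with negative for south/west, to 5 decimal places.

Point 1:
  φ: 49 + 51/60 + 49.6/3600 = 49.863778
  N → positive
  Lon: 46 + 29/60 + 6.44/3600 = 46.485122
  W → negative
Point 2:
  φ: 39′ + 57.96″ = 39.96600′; 88 + 39.96600/60 = 88.666100
  N → positive
  λ: 159° + 4/60 + 30.9/3600 = 159 + 0.066667 + 0.008583 = 159.075250
  E → positive
Point 3:
  Latitude: 88° + 35/60 + 56/3600 = 88 + 0.583333 + 0.015556 = 88.598889
  hemisphere S, so the sign is −
  Longitude: 5′ + 16″ = 5.26667′; 84 + 5.26667/60 = 84.087778
  W ⇒ negate

1. 49.86378, -46.48512
2. 88.66610, 159.07525
3. -88.59889, -84.08778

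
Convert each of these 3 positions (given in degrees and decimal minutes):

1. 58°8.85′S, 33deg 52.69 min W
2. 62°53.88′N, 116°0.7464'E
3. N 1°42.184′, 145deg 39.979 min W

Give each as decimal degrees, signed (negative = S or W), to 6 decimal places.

Point 1:
  φ: 8.85′ = 0.147500°; total 58.1475000
  S → negative
  λ: 33 + 52.69/60 = 33.8781667
  hemisphere W, so the sign is −
Point 2:
  Latitude: 62 + 53.88/60 = 62.8980000
  N ⇒ keep positive
  λ: 0.7464′ = 0.012440°; total 116.0124400
  E ⇒ keep positive
Point 3:
  Latitude: 1 + 42.184/60 = 1.7030667
  N → positive
  Lon: 39.979′ = 0.666317°; total 145.6663167
  W → negative

1. -58.147500, -33.878167
2. 62.898000, 116.012440
3. 1.703067, -145.666317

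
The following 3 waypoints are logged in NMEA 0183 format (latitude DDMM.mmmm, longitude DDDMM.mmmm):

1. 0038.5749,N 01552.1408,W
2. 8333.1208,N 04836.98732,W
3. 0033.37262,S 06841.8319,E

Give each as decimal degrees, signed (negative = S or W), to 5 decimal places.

Point 1:
  Lat: degrees = first 2 digits = 0, minutes = 38.5749; 0 + 38.5749/60 = 0.642915
  N ⇒ keep positive
  Lon: degrees = first 3 digits = 15, minutes = 52.1408; 15 + 52.1408/60 = 15.869013
  W ⇒ negate
Point 2:
  Lat: degrees = first 2 digits = 83, minutes = 33.1208; 83 + 33.1208/60 = 83.552013
  N ⇒ keep positive
  Longitude: split at 3 digits → 048° and 36.98732′; 48 + 36.98732/60 = 48.616455
  W ⇒ negate
Point 3:
  φ: degrees = first 2 digits = 0, minutes = 33.37262; 0 + 33.37262/60 = 0.556210
  S → negative
  Longitude: degrees = first 3 digits = 68, minutes = 41.8319; 68 + 41.8319/60 = 68.697198
  E ⇒ keep positive

1. 0.64292, -15.86901
2. 83.55201, -48.61646
3. -0.55621, 68.69720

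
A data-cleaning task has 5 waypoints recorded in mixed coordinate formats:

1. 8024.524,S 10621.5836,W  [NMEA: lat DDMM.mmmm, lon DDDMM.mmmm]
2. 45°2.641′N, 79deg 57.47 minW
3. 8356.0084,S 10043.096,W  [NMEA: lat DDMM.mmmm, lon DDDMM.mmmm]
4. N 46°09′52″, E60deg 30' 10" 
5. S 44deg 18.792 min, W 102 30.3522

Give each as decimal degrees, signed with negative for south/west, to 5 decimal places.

Point 1:
  φ: split at 2 digits → 80° and 24.524′; 80 + 24.524/60 = 80.408733
  S → negative
  Longitude: split at 3 digits → 106° and 21.5836′; 106 + 21.5836/60 = 106.359727
  W → negative
Point 2:
  Latitude: 45 + 2.641/60 = 45.044017
  N ⇒ keep positive
  Longitude: 57.47′ = 0.957833°; total 79.957833
  hemisphere W, so the sign is −
Point 3:
  Lat: degrees = first 2 digits = 83, minutes = 56.0084; 83 + 56.0084/60 = 83.933473
  S → negative
  λ: split at 3 digits → 100° and 43.096′; 100 + 43.096/60 = 100.718267
  W → negative
Point 4:
  φ: 46 + 9/60 + 52/3600 = 46.164444
  N ⇒ keep positive
  Lon: 60° + 30/60 + 10/3600 = 60 + 0.500000 + 0.002778 = 60.502778
  E ⇒ keep positive
Point 5:
  Lat: 44 + 18.792/60 = 44.313200
  S ⇒ negate
  Lon: 30.3522′ = 0.505870°; total 102.505870
  W → negative

1. -80.40873, -106.35973
2. 45.04402, -79.95783
3. -83.93347, -100.71827
4. 46.16444, 60.50278
5. -44.31320, -102.50587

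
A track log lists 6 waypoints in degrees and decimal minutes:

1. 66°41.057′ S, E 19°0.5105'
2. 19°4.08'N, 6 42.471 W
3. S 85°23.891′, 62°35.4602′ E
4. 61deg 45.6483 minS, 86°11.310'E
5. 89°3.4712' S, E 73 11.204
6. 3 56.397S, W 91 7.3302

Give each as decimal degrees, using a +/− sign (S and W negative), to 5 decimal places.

1. -66.68428, 19.00851
2. 19.06800, -6.70785
3. -85.39818, 62.59100
4. -61.76081, 86.18850
5. -89.05785, 73.18673
6. -3.93995, -91.12217

Point 1:
  φ: 41.057′ = 0.684283°; total 66.684283
  S ⇒ negate
  Longitude: 19 + 0.5105/60 = 19.008508
  E ⇒ keep positive
Point 2:
  Lat: 4.08′ = 0.068000°; total 19.068000
  N → positive
  Lon: 42.471′ = 0.707850°; total 6.707850
  W → negative
Point 3:
  Latitude: 85 + 23.891/60 = 85.398183
  S ⇒ negate
  Longitude: 35.4602′ = 0.591003°; total 62.591003
  E ⇒ keep positive
Point 4:
  Lat: 61 + 45.6483/60 = 61.760805
  S ⇒ negate
  Longitude: 11.31′ = 0.188500°; total 86.188500
  E ⇒ keep positive
Point 5:
  Lat: 89 + 3.4712/60 = 89.057853
  hemisphere S, so the sign is −
  Lon: 73 + 11.204/60 = 73.186733
  E ⇒ keep positive
Point 6:
  Lat: 56.397′ = 0.939950°; total 3.939950
  hemisphere S, so the sign is −
  λ: 7.3302′ = 0.122170°; total 91.122170
  W ⇒ negate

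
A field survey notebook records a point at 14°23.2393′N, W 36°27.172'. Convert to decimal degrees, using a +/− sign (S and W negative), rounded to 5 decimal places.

14.38732, -36.45287

Lat: 14 + 23.2393/60 = 14.387322
N ⇒ keep positive
Longitude: 36 + 27.172/60 = 36.452867
W → negative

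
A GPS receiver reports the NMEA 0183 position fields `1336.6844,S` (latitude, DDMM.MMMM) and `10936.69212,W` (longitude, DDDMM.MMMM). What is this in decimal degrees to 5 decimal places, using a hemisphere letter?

13.61141° S, 109.61154° W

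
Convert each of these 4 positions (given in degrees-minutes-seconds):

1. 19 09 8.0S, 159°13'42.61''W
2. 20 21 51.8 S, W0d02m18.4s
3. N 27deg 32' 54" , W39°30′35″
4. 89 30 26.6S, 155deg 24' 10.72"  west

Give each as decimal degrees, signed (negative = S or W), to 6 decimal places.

Point 1:
  Lat: 19° + 9/60 + 8/3600 = 19 + 0.150000 + 0.002222 = 19.1522222
  S ⇒ negate
  Lon: 13′ + 42.61″ = 13.71017′; 159 + 13.71017/60 = 159.2285028
  W → negative
Point 2:
  φ: 21′ + 51.8″ = 21.86333′; 20 + 21.86333/60 = 20.3643889
  S → negative
  Lon: 0° + 2/60 + 18.4/3600 = 0 + 0.033333 + 0.005111 = 0.0384444
  W → negative
Point 3:
  Latitude: 32′ + 54″ = 32.90000′; 27 + 32.90000/60 = 27.5483333
  N → positive
  Lon: 39 + 30/60 + 35/3600 = 39.5097222
  W ⇒ negate
Point 4:
  Lat: 30′ + 26.6″ = 30.44333′; 89 + 30.44333/60 = 89.5073889
  S ⇒ negate
  λ: 24′ + 10.72″ = 24.17867′; 155 + 24.17867/60 = 155.4029778
  hemisphere W, so the sign is −

1. -19.152222, -159.228503
2. -20.364389, -0.038444
3. 27.548333, -39.509722
4. -89.507389, -155.402978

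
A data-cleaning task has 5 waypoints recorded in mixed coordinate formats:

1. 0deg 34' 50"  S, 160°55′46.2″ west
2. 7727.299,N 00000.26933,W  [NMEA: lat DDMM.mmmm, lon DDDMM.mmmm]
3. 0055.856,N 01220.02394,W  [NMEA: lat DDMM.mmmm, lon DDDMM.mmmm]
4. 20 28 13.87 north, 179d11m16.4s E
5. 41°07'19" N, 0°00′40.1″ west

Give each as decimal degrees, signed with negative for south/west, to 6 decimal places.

Point 1:
  Lat: 0° + 34/60 + 50/3600 = 0 + 0.566667 + 0.013889 = 0.5805556
  S → negative
  Longitude: 55′ + 46.2″ = 55.77000′; 160 + 55.77000/60 = 160.9295000
  W ⇒ negate
Point 2:
  Lat: split at 2 digits → 77° and 27.299′; 77 + 27.299/60 = 77.4549833
  N → positive
  λ: degrees = first 3 digits = 0, minutes = 0.26933; 0 + 0.26933/60 = 0.0044888
  hemisphere W, so the sign is −
Point 3:
  Lat: degrees = first 2 digits = 0, minutes = 55.856; 0 + 55.856/60 = 0.9309333
  N ⇒ keep positive
  Longitude: split at 3 digits → 012° and 20.02394′; 12 + 20.02394/60 = 12.3337323
  W → negative
Point 4:
  φ: 20 + 28/60 + 13.87/3600 = 20.4705194
  N ⇒ keep positive
  Longitude: 11′ + 16.4″ = 11.27333′; 179 + 11.27333/60 = 179.1878889
  E → positive
Point 5:
  φ: 41° + 7/60 + 19/3600 = 41 + 0.116667 + 0.005278 = 41.1219444
  N ⇒ keep positive
  Lon: 0′ + 40.1″ = 0.66833′; 0 + 0.66833/60 = 0.0111389
  W → negative

1. -0.580556, -160.929500
2. 77.454983, -0.004489
3. 0.930933, -12.333732
4. 20.470519, 179.187889
5. 41.121944, -0.011139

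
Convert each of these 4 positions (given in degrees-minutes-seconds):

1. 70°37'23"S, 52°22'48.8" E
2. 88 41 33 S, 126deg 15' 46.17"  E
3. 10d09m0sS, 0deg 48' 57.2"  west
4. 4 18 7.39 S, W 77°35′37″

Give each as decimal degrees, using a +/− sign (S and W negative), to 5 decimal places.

1. -70.62306, 52.38022
2. -88.69250, 126.26283
3. -10.15000, -0.81589
4. -4.30205, -77.59361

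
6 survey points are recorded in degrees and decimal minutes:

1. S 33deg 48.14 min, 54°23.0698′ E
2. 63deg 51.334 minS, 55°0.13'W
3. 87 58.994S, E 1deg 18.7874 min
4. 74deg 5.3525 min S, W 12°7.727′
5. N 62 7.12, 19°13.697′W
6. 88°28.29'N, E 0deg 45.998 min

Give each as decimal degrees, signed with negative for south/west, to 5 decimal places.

1. -33.80233, 54.38450
2. -63.85557, -55.00217
3. -87.98323, 1.31312
4. -74.08921, -12.12878
5. 62.11867, -19.22828
6. 88.47150, 0.76663

Point 1:
  Lat: 48.14′ = 0.802333°; total 33.802333
  S → negative
  Lon: 54 + 23.0698/60 = 54.384497
  E ⇒ keep positive
Point 2:
  Latitude: 63 + 51.334/60 = 63.855567
  S ⇒ negate
  λ: 0.13′ = 0.002167°; total 55.002167
  hemisphere W, so the sign is −
Point 3:
  Lat: 58.994′ = 0.983233°; total 87.983233
  S → negative
  λ: 1 + 18.7874/60 = 1.313123
  E ⇒ keep positive
Point 4:
  φ: 5.3525′ = 0.089208°; total 74.089208
  S → negative
  Lon: 12 + 7.727/60 = 12.128783
  hemisphere W, so the sign is −
Point 5:
  Lat: 62 + 7.12/60 = 62.118667
  N → positive
  Longitude: 13.697′ = 0.228283°; total 19.228283
  W → negative
Point 6:
  Latitude: 28.29′ = 0.471500°; total 88.471500
  N → positive
  Lon: 45.998′ = 0.766633°; total 0.766633
  E ⇒ keep positive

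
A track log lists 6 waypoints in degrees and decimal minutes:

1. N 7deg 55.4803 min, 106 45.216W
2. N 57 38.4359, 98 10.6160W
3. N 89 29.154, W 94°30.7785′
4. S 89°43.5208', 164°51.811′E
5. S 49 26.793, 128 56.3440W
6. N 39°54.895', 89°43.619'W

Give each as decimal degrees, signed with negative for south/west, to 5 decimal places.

1. 7.92467, -106.75360
2. 57.64060, -98.17693
3. 89.48590, -94.51298
4. -89.72535, 164.86352
5. -49.44655, -128.93907
6. 39.91492, -89.72698

Point 1:
  Lat: 7 + 55.4803/60 = 7.924672
  N ⇒ keep positive
  λ: 106 + 45.216/60 = 106.753600
  W → negative
Point 2:
  φ: 57 + 38.4359/60 = 57.640598
  N → positive
  λ: 10.616′ = 0.176933°; total 98.176933
  hemisphere W, so the sign is −
Point 3:
  φ: 89 + 29.154/60 = 89.485900
  N ⇒ keep positive
  λ: 94 + 30.7785/60 = 94.512975
  W ⇒ negate
Point 4:
  Latitude: 89 + 43.5208/60 = 89.725347
  S ⇒ negate
  Lon: 51.811′ = 0.863517°; total 164.863517
  E → positive
Point 5:
  φ: 49 + 26.793/60 = 49.446550
  S ⇒ negate
  Longitude: 128 + 56.344/60 = 128.939067
  hemisphere W, so the sign is −
Point 6:
  Latitude: 54.895′ = 0.914917°; total 39.914917
  N ⇒ keep positive
  λ: 43.619′ = 0.726983°; total 89.726983
  W ⇒ negate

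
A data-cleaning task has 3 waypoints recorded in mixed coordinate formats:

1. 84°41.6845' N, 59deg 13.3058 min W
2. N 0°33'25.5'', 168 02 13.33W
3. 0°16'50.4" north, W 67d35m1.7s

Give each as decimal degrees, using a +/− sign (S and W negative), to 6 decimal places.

1. 84.694742, -59.221763
2. 0.557083, -168.037036
3. 0.280667, -67.583806

Point 1:
  Lat: 84 + 41.6845/60 = 84.6947417
  N ⇒ keep positive
  λ: 59 + 13.3058/60 = 59.2217633
  hemisphere W, so the sign is −
Point 2:
  φ: 33′ + 25.5″ = 33.42500′; 0 + 33.42500/60 = 0.5570833
  N ⇒ keep positive
  Longitude: 2′ + 13.33″ = 2.22217′; 168 + 2.22217/60 = 168.0370361
  W → negative
Point 3:
  Lat: 0 + 16/60 + 50.4/3600 = 0.2806667
  N → positive
  λ: 35′ + 1.7″ = 35.02833′; 67 + 35.02833/60 = 67.5838056
  W → negative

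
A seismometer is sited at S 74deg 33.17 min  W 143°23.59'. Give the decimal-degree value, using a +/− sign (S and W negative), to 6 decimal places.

-74.552833, -143.393167

Latitude: 74 + 33.17/60 = 74.5528333
S ⇒ negate
λ: 143 + 23.59/60 = 143.3931667
W → negative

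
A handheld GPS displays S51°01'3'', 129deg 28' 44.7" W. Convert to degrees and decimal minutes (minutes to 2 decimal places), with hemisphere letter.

51° 1.05′ S, 129° 28.75′ W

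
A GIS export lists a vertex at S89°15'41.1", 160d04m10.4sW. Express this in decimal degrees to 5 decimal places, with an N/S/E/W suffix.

89.26142° S, 160.06956° W

φ: 15′ + 41.1″ = 15.68500′; 89 + 15.68500/60 = 89.261417
λ: 160° + 4/60 + 10.4/3600 = 160 + 0.066667 + 0.002889 = 160.069556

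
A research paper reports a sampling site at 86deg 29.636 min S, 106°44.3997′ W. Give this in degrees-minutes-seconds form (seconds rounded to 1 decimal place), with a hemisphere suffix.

Latitude: fractional minutes 0.63600 × 60 = 38.160″
Lon: fractional minutes 0.39970 × 60 = 23.982″

86°29′38.2″ S, 106°44′24.0″ W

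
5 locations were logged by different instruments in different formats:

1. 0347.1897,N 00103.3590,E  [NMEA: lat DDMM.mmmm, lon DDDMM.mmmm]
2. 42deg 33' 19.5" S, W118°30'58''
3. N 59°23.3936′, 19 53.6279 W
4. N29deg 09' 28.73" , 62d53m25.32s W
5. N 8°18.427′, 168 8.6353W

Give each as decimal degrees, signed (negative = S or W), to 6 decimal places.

1. 3.786495, 1.055983
2. -42.555417, -118.516111
3. 59.389893, -19.893798
4. 29.157981, -62.890367
5. 8.307117, -168.143922

Point 1:
  Latitude: degrees = first 2 digits = 3, minutes = 47.1897; 3 + 47.1897/60 = 3.7864950
  N ⇒ keep positive
  λ: degrees = first 3 digits = 1, minutes = 3.359; 1 + 3.359/60 = 1.0559833
  E ⇒ keep positive
Point 2:
  Lat: 42° + 33/60 + 19.5/3600 = 42 + 0.550000 + 0.005417 = 42.5554167
  S → negative
  Lon: 30′ + 58″ = 30.96667′; 118 + 30.96667/60 = 118.5161111
  hemisphere W, so the sign is −
Point 3:
  φ: 23.3936′ = 0.389893°; total 59.3898933
  N → positive
  Longitude: 19 + 53.6279/60 = 19.8937983
  hemisphere W, so the sign is −
Point 4:
  Lat: 9′ + 28.73″ = 9.47883′; 29 + 9.47883/60 = 29.1579806
  N ⇒ keep positive
  Longitude: 53′ + 25.32″ = 53.42200′; 62 + 53.42200/60 = 62.8903667
  W ⇒ negate
Point 5:
  Lat: 18.427′ = 0.307117°; total 8.3071167
  N → positive
  λ: 168 + 8.6353/60 = 168.1439217
  W ⇒ negate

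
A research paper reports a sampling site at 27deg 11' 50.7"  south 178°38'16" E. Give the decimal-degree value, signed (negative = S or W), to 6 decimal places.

Latitude: 11′ + 50.7″ = 11.84500′; 27 + 11.84500/60 = 27.1974167
S → negative
λ: 178° + 38/60 + 16/3600 = 178 + 0.633333 + 0.004444 = 178.6377778
E → positive

-27.197417, 178.637778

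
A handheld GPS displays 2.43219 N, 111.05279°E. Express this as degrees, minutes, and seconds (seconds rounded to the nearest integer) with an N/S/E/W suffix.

2°25′56″ N, 111°03′10″ E

Latitude: 0.432190 × 60 = 25.93140′ → 25′, remainder × 60 = 55.88″
Longitude: 0.052790 × 60 = 3.16740′ → 3′, remainder × 60 = 10.04″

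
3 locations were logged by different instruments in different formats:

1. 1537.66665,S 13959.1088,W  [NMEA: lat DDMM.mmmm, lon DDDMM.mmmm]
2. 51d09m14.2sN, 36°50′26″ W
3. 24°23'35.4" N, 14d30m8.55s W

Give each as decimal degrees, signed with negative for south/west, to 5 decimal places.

Point 1:
  Latitude: degrees = first 2 digits = 15, minutes = 37.66665; 15 + 37.66665/60 = 15.627778
  S → negative
  λ: degrees = first 3 digits = 139, minutes = 59.1088; 139 + 59.1088/60 = 139.985147
  W → negative
Point 2:
  φ: 51° + 9/60 + 14.2/3600 = 51 + 0.150000 + 0.003944 = 51.153944
  N ⇒ keep positive
  Longitude: 36° + 50/60 + 26/3600 = 36 + 0.833333 + 0.007222 = 36.840556
  W → negative
Point 3:
  Lat: 23′ + 35.4″ = 23.59000′; 24 + 23.59000/60 = 24.393167
  N → positive
  Lon: 14° + 30/60 + 8.55/3600 = 14 + 0.500000 + 0.002375 = 14.502375
  W → negative

1. -15.62778, -139.98515
2. 51.15394, -36.84056
3. 24.39317, -14.50238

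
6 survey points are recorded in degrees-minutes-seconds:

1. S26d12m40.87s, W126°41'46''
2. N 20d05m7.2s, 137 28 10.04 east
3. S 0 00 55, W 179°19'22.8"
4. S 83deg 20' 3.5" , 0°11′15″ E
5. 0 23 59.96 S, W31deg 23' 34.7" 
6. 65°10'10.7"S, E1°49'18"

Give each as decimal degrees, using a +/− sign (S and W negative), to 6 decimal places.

Point 1:
  Lat: 26 + 12/60 + 40.87/3600 = 26.2113528
  S → negative
  λ: 126° + 41/60 + 46/3600 = 126 + 0.683333 + 0.012778 = 126.6961111
  hemisphere W, so the sign is −
Point 2:
  Latitude: 5′ + 7.2″ = 5.12000′; 20 + 5.12000/60 = 20.0853333
  N → positive
  Longitude: 28′ + 10.04″ = 28.16733′; 137 + 28.16733/60 = 137.4694556
  E ⇒ keep positive
Point 3:
  Lat: 0° + 0/60 + 55/3600 = 0 + 0.000000 + 0.015278 = 0.0152778
  S → negative
  Longitude: 19′ + 22.8″ = 19.38000′; 179 + 19.38000/60 = 179.3230000
  W → negative
Point 4:
  φ: 83° + 20/60 + 3.5/3600 = 83 + 0.333333 + 0.000972 = 83.3343056
  S ⇒ negate
  Lon: 0° + 11/60 + 15/3600 = 0 + 0.183333 + 0.004167 = 0.1875000
  E ⇒ keep positive
Point 5:
  φ: 23′ + 59.96″ = 23.99933′; 0 + 23.99933/60 = 0.3999889
  S ⇒ negate
  λ: 31° + 23/60 + 34.7/3600 = 31 + 0.383333 + 0.009639 = 31.3929722
  W → negative
Point 6:
  φ: 10′ + 10.7″ = 10.17833′; 65 + 10.17833/60 = 65.1696389
  hemisphere S, so the sign is −
  λ: 1 + 49/60 + 18/3600 = 1.8216667
  E ⇒ keep positive

1. -26.211353, -126.696111
2. 20.085333, 137.469456
3. -0.015278, -179.323000
4. -83.334306, 0.187500
5. -0.399989, -31.392972
6. -65.169639, 1.821667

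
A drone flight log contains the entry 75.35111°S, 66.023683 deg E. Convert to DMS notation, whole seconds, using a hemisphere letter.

75°21′4″ S, 66°01′25″ E

Lat: 0.351110° → 21.06660′; 0.06660 × 60 = 4.00″
λ: 0.023683 × 60 = 1.42098′ → 1′, remainder × 60 = 25.26″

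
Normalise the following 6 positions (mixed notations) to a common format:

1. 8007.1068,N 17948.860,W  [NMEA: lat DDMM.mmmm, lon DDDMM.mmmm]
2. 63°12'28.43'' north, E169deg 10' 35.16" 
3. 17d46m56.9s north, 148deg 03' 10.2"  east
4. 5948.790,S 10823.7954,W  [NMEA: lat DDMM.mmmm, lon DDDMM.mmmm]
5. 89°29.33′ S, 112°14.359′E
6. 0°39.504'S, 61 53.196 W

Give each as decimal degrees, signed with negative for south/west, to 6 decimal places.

1. 80.118447, -179.814333
2. 63.207897, 169.176433
3. 17.782472, 148.052833
4. -59.813167, -108.396590
5. -89.488833, 112.239317
6. -0.658400, -61.886600

Point 1:
  Lat: split at 2 digits → 80° and 7.1068′; 80 + 7.1068/60 = 80.1184467
  N → positive
  Lon: degrees = first 3 digits = 179, minutes = 48.86; 179 + 48.86/60 = 179.8143333
  W → negative
Point 2:
  φ: 12′ + 28.43″ = 12.47383′; 63 + 12.47383/60 = 63.2078972
  N → positive
  λ: 10′ + 35.16″ = 10.58600′; 169 + 10.58600/60 = 169.1764333
  E ⇒ keep positive
Point 3:
  Lat: 46′ + 56.9″ = 46.94833′; 17 + 46.94833/60 = 17.7824722
  N ⇒ keep positive
  λ: 3′ + 10.2″ = 3.17000′; 148 + 3.17000/60 = 148.0528333
  E ⇒ keep positive
Point 4:
  Latitude: degrees = first 2 digits = 59, minutes = 48.79; 59 + 48.79/60 = 59.8131667
  hemisphere S, so the sign is −
  Longitude: split at 3 digits → 108° and 23.7954′; 108 + 23.7954/60 = 108.3965900
  W → negative
Point 5:
  Lat: 29.33′ = 0.488833°; total 89.4888333
  S → negative
  Longitude: 14.359′ = 0.239317°; total 112.2393167
  E → positive
Point 6:
  Latitude: 39.504′ = 0.658400°; total 0.6584000
  S ⇒ negate
  λ: 53.196′ = 0.886600°; total 61.8866000
  hemisphere W, so the sign is −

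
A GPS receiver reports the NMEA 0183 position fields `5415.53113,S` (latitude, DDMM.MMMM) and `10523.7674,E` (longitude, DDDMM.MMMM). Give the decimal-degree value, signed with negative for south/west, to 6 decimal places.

-54.258852, 105.396123

φ: split at 2 digits → 54° and 15.53113′; 54 + 15.53113/60 = 54.2588522
hemisphere S, so the sign is −
λ: degrees = first 3 digits = 105, minutes = 23.7674; 105 + 23.7674/60 = 105.3961233
E ⇒ keep positive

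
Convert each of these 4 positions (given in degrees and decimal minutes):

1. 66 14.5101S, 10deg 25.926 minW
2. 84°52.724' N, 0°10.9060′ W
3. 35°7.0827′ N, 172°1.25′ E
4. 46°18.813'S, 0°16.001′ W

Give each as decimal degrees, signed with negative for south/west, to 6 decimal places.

Point 1:
  Lat: 14.5101′ = 0.241835°; total 66.2418350
  hemisphere S, so the sign is −
  Lon: 10 + 25.926/60 = 10.4321000
  W → negative
Point 2:
  φ: 52.724′ = 0.878733°; total 84.8787333
  N ⇒ keep positive
  Longitude: 10.906′ = 0.181767°; total 0.1817667
  W ⇒ negate
Point 3:
  Latitude: 7.0827′ = 0.118045°; total 35.1180450
  N → positive
  Lon: 172 + 1.25/60 = 172.0208333
  E → positive
Point 4:
  Lat: 46 + 18.813/60 = 46.3135500
  S ⇒ negate
  Longitude: 0 + 16.001/60 = 0.2666833
  W → negative

1. -66.241835, -10.432100
2. 84.878733, -0.181767
3. 35.118045, 172.020833
4. -46.313550, -0.266683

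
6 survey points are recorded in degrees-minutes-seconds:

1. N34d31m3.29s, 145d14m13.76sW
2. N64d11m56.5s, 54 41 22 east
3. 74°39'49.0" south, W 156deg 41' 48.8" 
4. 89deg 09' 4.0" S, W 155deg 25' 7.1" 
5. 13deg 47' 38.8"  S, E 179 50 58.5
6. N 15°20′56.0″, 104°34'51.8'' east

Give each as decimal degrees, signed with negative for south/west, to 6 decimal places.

1. 34.517581, -145.237156
2. 64.199028, 54.689444
3. -74.663611, -156.696889
4. -89.151111, -155.418639
5. -13.794111, 179.849583
6. 15.348889, 104.581056

Point 1:
  Latitude: 34 + 31/60 + 3.29/3600 = 34.5175806
  N ⇒ keep positive
  λ: 14′ + 13.76″ = 14.22933′; 145 + 14.22933/60 = 145.2371556
  hemisphere W, so the sign is −
Point 2:
  Latitude: 64° + 11/60 + 56.5/3600 = 64 + 0.183333 + 0.015694 = 64.1990278
  N → positive
  λ: 54° + 41/60 + 22/3600 = 54 + 0.683333 + 0.006111 = 54.6894444
  E → positive
Point 3:
  φ: 39′ + 49″ = 39.81667′; 74 + 39.81667/60 = 74.6636111
  hemisphere S, so the sign is −
  Longitude: 156° + 41/60 + 48.8/3600 = 156 + 0.683333 + 0.013556 = 156.6968889
  hemisphere W, so the sign is −
Point 4:
  φ: 89 + 9/60 + 4/3600 = 89.1511111
  hemisphere S, so the sign is −
  λ: 155° + 25/60 + 7.1/3600 = 155 + 0.416667 + 0.001972 = 155.4186389
  W → negative
Point 5:
  φ: 47′ + 38.8″ = 47.64667′; 13 + 47.64667/60 = 13.7941111
  hemisphere S, so the sign is −
  Lon: 50′ + 58.5″ = 50.97500′; 179 + 50.97500/60 = 179.8495833
  E ⇒ keep positive
Point 6:
  φ: 15 + 20/60 + 56/3600 = 15.3488889
  N → positive
  Longitude: 104 + 34/60 + 51.8/3600 = 104.5810556
  E ⇒ keep positive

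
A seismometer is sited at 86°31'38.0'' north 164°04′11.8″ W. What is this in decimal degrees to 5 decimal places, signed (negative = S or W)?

Lat: 31′ + 38″ = 31.63333′; 86 + 31.63333/60 = 86.527222
N ⇒ keep positive
Lon: 4′ + 11.8″ = 4.19667′; 164 + 4.19667/60 = 164.069944
W ⇒ negate

86.52722, -164.06994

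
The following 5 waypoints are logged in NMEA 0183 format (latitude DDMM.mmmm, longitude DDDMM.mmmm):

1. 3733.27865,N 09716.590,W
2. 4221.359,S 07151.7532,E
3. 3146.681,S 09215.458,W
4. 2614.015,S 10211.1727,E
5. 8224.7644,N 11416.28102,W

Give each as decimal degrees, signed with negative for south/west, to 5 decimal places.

1. 37.55464, -97.27650
2. -42.35598, 71.86255
3. -31.77802, -92.25763
4. -26.23358, 102.18621
5. 82.41274, -114.27135

Point 1:
  Latitude: split at 2 digits → 37° and 33.27865′; 37 + 33.27865/60 = 37.554644
  N → positive
  λ: split at 3 digits → 097° and 16.59′; 97 + 16.59/60 = 97.276500
  W ⇒ negate
Point 2:
  φ: split at 2 digits → 42° and 21.359′; 42 + 21.359/60 = 42.355983
  S → negative
  Lon: split at 3 digits → 071° and 51.7532′; 71 + 51.7532/60 = 71.862553
  E ⇒ keep positive
Point 3:
  φ: degrees = first 2 digits = 31, minutes = 46.681; 31 + 46.681/60 = 31.778017
  S → negative
  λ: degrees = first 3 digits = 92, minutes = 15.458; 92 + 15.458/60 = 92.257633
  hemisphere W, so the sign is −
Point 4:
  Latitude: degrees = first 2 digits = 26, minutes = 14.015; 26 + 14.015/60 = 26.233583
  hemisphere S, so the sign is −
  λ: degrees = first 3 digits = 102, minutes = 11.1727; 102 + 11.1727/60 = 102.186212
  E ⇒ keep positive
Point 5:
  φ: degrees = first 2 digits = 82, minutes = 24.7644; 82 + 24.7644/60 = 82.412740
  N → positive
  Longitude: split at 3 digits → 114° and 16.28102′; 114 + 16.28102/60 = 114.271350
  hemisphere W, so the sign is −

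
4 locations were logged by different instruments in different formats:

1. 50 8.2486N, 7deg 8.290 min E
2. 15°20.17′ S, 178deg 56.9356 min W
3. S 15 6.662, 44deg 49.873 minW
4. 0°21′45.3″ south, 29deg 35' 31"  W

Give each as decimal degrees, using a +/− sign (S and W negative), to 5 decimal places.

1. 50.13748, 7.13817
2. -15.33617, -178.94893
3. -15.11103, -44.83122
4. -0.36258, -29.59194

Point 1:
  φ: 8.2486′ = 0.137477°; total 50.137477
  N ⇒ keep positive
  Lon: 8.29′ = 0.138167°; total 7.138167
  E → positive
Point 2:
  Latitude: 20.17′ = 0.336167°; total 15.336167
  S ⇒ negate
  Longitude: 178 + 56.9356/60 = 178.948927
  W ⇒ negate
Point 3:
  Lat: 6.662′ = 0.111033°; total 15.111033
  S → negative
  λ: 49.873′ = 0.831217°; total 44.831217
  W ⇒ negate
Point 4:
  Lat: 0 + 21/60 + 45.3/3600 = 0.362583
  S → negative
  Lon: 29 + 35/60 + 31/3600 = 29.591944
  W → negative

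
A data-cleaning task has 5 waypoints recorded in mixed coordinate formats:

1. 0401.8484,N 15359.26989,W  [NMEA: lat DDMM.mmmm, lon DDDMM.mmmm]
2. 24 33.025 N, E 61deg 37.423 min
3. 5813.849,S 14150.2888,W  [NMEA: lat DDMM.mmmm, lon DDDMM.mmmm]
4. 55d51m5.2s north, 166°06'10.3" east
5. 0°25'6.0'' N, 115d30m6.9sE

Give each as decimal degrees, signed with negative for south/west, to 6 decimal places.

1. 4.030807, -153.987832
2. 24.550417, 61.623717
3. -58.230817, -141.838147
4. 55.851444, 166.102861
5. 0.418333, 115.501917

Point 1:
  Lat: degrees = first 2 digits = 4, minutes = 1.8484; 4 + 1.8484/60 = 4.0308067
  N → positive
  Longitude: split at 3 digits → 153° and 59.26989′; 153 + 59.26989/60 = 153.9878315
  hemisphere W, so the sign is −
Point 2:
  Latitude: 24 + 33.025/60 = 24.5504167
  N → positive
  Longitude: 61 + 37.423/60 = 61.6237167
  E ⇒ keep positive
Point 3:
  Lat: degrees = first 2 digits = 58, minutes = 13.849; 58 + 13.849/60 = 58.2308167
  S ⇒ negate
  Longitude: degrees = first 3 digits = 141, minutes = 50.2888; 141 + 50.2888/60 = 141.8381467
  W → negative
Point 4:
  Latitude: 55 + 51/60 + 5.2/3600 = 55.8514444
  N ⇒ keep positive
  Longitude: 166 + 6/60 + 10.3/3600 = 166.1028611
  E → positive
Point 5:
  Latitude: 25′ + 6″ = 25.10000′; 0 + 25.10000/60 = 0.4183333
  N ⇒ keep positive
  λ: 115 + 30/60 + 6.9/3600 = 115.5019167
  E ⇒ keep positive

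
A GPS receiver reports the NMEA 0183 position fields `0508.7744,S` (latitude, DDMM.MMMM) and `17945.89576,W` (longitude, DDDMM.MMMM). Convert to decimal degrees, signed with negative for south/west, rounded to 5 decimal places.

-5.14624, -179.76493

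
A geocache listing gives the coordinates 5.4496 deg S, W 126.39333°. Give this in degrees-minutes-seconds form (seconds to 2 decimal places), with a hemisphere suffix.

5°26′58.56″ S, 126°23′35.99″ W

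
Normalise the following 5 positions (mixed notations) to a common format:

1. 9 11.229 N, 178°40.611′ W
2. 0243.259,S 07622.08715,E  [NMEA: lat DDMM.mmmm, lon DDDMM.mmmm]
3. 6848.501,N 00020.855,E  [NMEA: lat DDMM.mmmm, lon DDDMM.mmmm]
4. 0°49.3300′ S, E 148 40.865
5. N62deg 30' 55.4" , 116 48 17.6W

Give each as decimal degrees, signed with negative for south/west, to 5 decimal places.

Point 1:
  Latitude: 9 + 11.229/60 = 9.187150
  N → positive
  Lon: 178 + 40.611/60 = 178.676850
  hemisphere W, so the sign is −
Point 2:
  Latitude: split at 2 digits → 02° and 43.259′; 2 + 43.259/60 = 2.720983
  S ⇒ negate
  Lon: degrees = first 3 digits = 76, minutes = 22.08715; 76 + 22.08715/60 = 76.368119
  E ⇒ keep positive
Point 3:
  Latitude: degrees = first 2 digits = 68, minutes = 48.501; 68 + 48.501/60 = 68.808350
  N → positive
  Lon: split at 3 digits → 000° and 20.855′; 0 + 20.855/60 = 0.347583
  E ⇒ keep positive
Point 4:
  Lat: 49.33′ = 0.822167°; total 0.822167
  hemisphere S, so the sign is −
  Lon: 148 + 40.865/60 = 148.681083
  E → positive
Point 5:
  φ: 62 + 30/60 + 55.4/3600 = 62.515389
  N → positive
  λ: 116° + 48/60 + 17.6/3600 = 116 + 0.800000 + 0.004889 = 116.804889
  hemisphere W, so the sign is −

1. 9.18715, -178.67685
2. -2.72098, 76.36812
3. 68.80835, 0.34758
4. -0.82217, 148.68108
5. 62.51539, -116.80489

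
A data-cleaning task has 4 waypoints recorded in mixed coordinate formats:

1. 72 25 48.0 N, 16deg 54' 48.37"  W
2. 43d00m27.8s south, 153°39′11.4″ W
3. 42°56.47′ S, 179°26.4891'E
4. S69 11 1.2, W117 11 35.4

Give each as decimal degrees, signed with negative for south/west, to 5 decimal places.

1. 72.43000, -16.91344
2. -43.00772, -153.65317
3. -42.94117, 179.44149
4. -69.18367, -117.19317

Point 1:
  Latitude: 72 + 25/60 + 48/3600 = 72.430000
  N → positive
  Lon: 54′ + 48.37″ = 54.80617′; 16 + 54.80617/60 = 16.913436
  W ⇒ negate
Point 2:
  Lat: 0′ + 27.8″ = 0.46333′; 43 + 0.46333/60 = 43.007722
  S → negative
  Longitude: 153 + 39/60 + 11.4/3600 = 153.653167
  W ⇒ negate
Point 3:
  Lat: 56.47′ = 0.941167°; total 42.941167
  S → negative
  λ: 179 + 26.4891/60 = 179.441485
  E → positive
Point 4:
  Latitude: 69° + 11/60 + 1.2/3600 = 69 + 0.183333 + 0.000333 = 69.183667
  hemisphere S, so the sign is −
  Lon: 117° + 11/60 + 35.4/3600 = 117 + 0.183333 + 0.009833 = 117.193167
  W → negative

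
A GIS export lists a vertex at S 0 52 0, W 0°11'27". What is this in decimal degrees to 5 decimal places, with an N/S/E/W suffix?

0.86667° S, 0.19083° W

φ: 0° + 52/60 + 0/3600 = 0 + 0.866667 + 0.000000 = 0.866667
Longitude: 11′ + 27″ = 11.45000′; 0 + 11.45000/60 = 0.190833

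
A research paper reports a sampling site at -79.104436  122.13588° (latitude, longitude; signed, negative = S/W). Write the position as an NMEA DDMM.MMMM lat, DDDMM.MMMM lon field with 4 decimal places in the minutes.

7906.2662,S / 12208.1528,E

Latitude is negative → S; |value| = 79.104436
Latitude: 79° + 0.104436 × 60 = 79° 6.266160′
Lon: fractional part 0.135880 → 8.152800 minutes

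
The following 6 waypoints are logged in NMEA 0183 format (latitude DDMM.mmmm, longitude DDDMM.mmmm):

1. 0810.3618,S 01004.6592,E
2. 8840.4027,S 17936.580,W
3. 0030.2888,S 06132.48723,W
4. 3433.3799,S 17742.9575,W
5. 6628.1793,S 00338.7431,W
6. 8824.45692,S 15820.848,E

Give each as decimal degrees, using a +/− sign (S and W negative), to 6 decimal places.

1. -8.172697, 10.077653
2. -88.673378, -179.609667
3. -0.504813, -61.541454
4. -34.556332, -177.715958
5. -66.469655, -3.645718
6. -88.407615, 158.347467

Point 1:
  Lat: degrees = first 2 digits = 8, minutes = 10.3618; 8 + 10.3618/60 = 8.1726967
  hemisphere S, so the sign is −
  Longitude: degrees = first 3 digits = 10, minutes = 4.6592; 10 + 4.6592/60 = 10.0776533
  E → positive
Point 2:
  Lat: degrees = first 2 digits = 88, minutes = 40.4027; 88 + 40.4027/60 = 88.6733783
  S ⇒ negate
  Lon: degrees = first 3 digits = 179, minutes = 36.58; 179 + 36.58/60 = 179.6096667
  W ⇒ negate
Point 3:
  Latitude: degrees = first 2 digits = 0, minutes = 30.2888; 0 + 30.2888/60 = 0.5048133
  S ⇒ negate
  λ: split at 3 digits → 061° and 32.48723′; 61 + 32.48723/60 = 61.5414538
  W ⇒ negate
Point 4:
  φ: split at 2 digits → 34° and 33.3799′; 34 + 33.3799/60 = 34.5563317
  S ⇒ negate
  λ: degrees = first 3 digits = 177, minutes = 42.9575; 177 + 42.9575/60 = 177.7159583
  W ⇒ negate
Point 5:
  Lat: degrees = first 2 digits = 66, minutes = 28.1793; 66 + 28.1793/60 = 66.4696550
  S → negative
  λ: split at 3 digits → 003° and 38.7431′; 3 + 38.7431/60 = 3.6457183
  W → negative
Point 6:
  Latitude: degrees = first 2 digits = 88, minutes = 24.45692; 88 + 24.45692/60 = 88.4076153
  S ⇒ negate
  λ: split at 3 digits → 158° and 20.848′; 158 + 20.848/60 = 158.3474667
  E ⇒ keep positive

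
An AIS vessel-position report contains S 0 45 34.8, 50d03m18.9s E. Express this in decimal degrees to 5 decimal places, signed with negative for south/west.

Lat: 0 + 45/60 + 34.8/3600 = 0.759667
S ⇒ negate
λ: 3′ + 18.9″ = 3.31500′; 50 + 3.31500/60 = 50.055250
E → positive

-0.75967, 50.05525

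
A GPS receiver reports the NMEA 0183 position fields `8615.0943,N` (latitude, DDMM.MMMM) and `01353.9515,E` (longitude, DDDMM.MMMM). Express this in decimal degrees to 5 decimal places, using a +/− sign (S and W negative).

86.25157, 13.89919

Latitude: split at 2 digits → 86° and 15.0943′; 86 + 15.0943/60 = 86.251572
N → positive
λ: split at 3 digits → 013° and 53.9515′; 13 + 53.9515/60 = 13.899192
E → positive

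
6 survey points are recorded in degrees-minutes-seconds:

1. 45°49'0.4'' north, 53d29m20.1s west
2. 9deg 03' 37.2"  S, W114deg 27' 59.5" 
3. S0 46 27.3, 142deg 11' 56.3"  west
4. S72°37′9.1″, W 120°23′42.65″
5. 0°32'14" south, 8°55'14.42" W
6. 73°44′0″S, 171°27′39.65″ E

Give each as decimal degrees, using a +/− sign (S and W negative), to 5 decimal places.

1. 45.81678, -53.48892
2. -9.06033, -114.46653
3. -0.77425, -142.19897
4. -72.61919, -120.39518
5. -0.53722, -8.92067
6. -73.73333, 171.46101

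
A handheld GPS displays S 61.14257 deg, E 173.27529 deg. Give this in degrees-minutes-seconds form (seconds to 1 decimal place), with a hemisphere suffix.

φ: whole degrees 61; 8.55420′ → 8′ and 33.252″
Longitude: whole degrees 173; 16.51740′ → 16′ and 31.044″

61°08′33.3″ S, 173°16′31.0″ E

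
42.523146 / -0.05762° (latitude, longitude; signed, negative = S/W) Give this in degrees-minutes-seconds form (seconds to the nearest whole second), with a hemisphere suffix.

42°31′23″ N, 0°03′27″ W

Lat: 0.523146 × 60 = 31.38876′ → 31′, remainder × 60 = 23.33″
Longitude is negative → W; |value| = 0.057620
Lon: whole degrees 0; 3.45720′ → 3′ and 27.43″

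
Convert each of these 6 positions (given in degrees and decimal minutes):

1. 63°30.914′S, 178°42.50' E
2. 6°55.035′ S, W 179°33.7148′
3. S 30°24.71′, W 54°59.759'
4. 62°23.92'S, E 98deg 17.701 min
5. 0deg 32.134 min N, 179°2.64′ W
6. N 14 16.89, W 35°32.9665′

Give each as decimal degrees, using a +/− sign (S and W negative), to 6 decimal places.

1. -63.515233, 178.708333
2. -6.917250, -179.561913
3. -30.411833, -54.995983
4. -62.398667, 98.295017
5. 0.535567, -179.044000
6. 14.281500, -35.549442

Point 1:
  Latitude: 63 + 30.914/60 = 63.5152333
  S → negative
  λ: 42.5′ = 0.708333°; total 178.7083333
  E ⇒ keep positive
Point 2:
  Lat: 55.035′ = 0.917250°; total 6.9172500
  hemisphere S, so the sign is −
  Longitude: 179 + 33.7148/60 = 179.5619133
  W ⇒ negate
Point 3:
  Latitude: 30 + 24.71/60 = 30.4118333
  S ⇒ negate
  λ: 59.759′ = 0.995983°; total 54.9959833
  W ⇒ negate
Point 4:
  Latitude: 62 + 23.92/60 = 62.3986667
  S ⇒ negate
  Longitude: 17.701′ = 0.295017°; total 98.2950167
  E → positive
Point 5:
  φ: 0 + 32.134/60 = 0.5355667
  N ⇒ keep positive
  Lon: 2.64′ = 0.044000°; total 179.0440000
  hemisphere W, so the sign is −
Point 6:
  Lat: 14 + 16.89/60 = 14.2815000
  N ⇒ keep positive
  λ: 35 + 32.9665/60 = 35.5494417
  W → negative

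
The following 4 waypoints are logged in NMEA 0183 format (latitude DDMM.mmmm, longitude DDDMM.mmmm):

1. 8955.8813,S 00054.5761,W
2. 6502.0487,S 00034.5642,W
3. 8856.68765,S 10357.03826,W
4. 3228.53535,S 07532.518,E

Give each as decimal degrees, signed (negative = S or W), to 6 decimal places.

1. -89.931355, -0.909602
2. -65.034145, -0.576070
3. -88.944794, -103.950638
4. -32.475589, 75.541967

Point 1:
  Latitude: degrees = first 2 digits = 89, minutes = 55.8813; 89 + 55.8813/60 = 89.9313550
  S ⇒ negate
  λ: split at 3 digits → 000° and 54.5761′; 0 + 54.5761/60 = 0.9096017
  W ⇒ negate
Point 2:
  Lat: degrees = first 2 digits = 65, minutes = 2.0487; 65 + 2.0487/60 = 65.0341450
  S → negative
  Lon: split at 3 digits → 000° and 34.5642′; 0 + 34.5642/60 = 0.5760700
  W → negative
Point 3:
  Lat: degrees = first 2 digits = 88, minutes = 56.68765; 88 + 56.68765/60 = 88.9447942
  S → negative
  Longitude: split at 3 digits → 103° and 57.03826′; 103 + 57.03826/60 = 103.9506377
  W → negative
Point 4:
  Latitude: degrees = first 2 digits = 32, minutes = 28.53535; 32 + 28.53535/60 = 32.4755892
  S → negative
  λ: degrees = first 3 digits = 75, minutes = 32.518; 75 + 32.518/60 = 75.5419667
  E → positive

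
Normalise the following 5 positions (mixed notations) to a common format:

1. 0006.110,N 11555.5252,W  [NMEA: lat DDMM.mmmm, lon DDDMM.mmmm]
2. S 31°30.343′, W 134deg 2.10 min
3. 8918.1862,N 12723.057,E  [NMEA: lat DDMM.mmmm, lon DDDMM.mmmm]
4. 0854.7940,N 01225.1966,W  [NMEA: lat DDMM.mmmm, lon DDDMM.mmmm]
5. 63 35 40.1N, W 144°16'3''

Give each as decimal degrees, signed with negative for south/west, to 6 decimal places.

1. 0.101833, -115.925420
2. -31.505717, -134.035000
3. 89.303103, 127.384283
4. 8.913233, -12.419943
5. 63.594472, -144.267500

Point 1:
  φ: degrees = first 2 digits = 0, minutes = 6.11; 0 + 6.11/60 = 0.1018333
  N ⇒ keep positive
  Lon: split at 3 digits → 115° and 55.5252′; 115 + 55.5252/60 = 115.9254200
  W → negative
Point 2:
  Latitude: 31 + 30.343/60 = 31.5057167
  hemisphere S, so the sign is −
  Longitude: 134 + 2.1/60 = 134.0350000
  W → negative
Point 3:
  Latitude: degrees = first 2 digits = 89, minutes = 18.1862; 89 + 18.1862/60 = 89.3031033
  N → positive
  Longitude: degrees = first 3 digits = 127, minutes = 23.057; 127 + 23.057/60 = 127.3842833
  E → positive
Point 4:
  Lat: split at 2 digits → 08° and 54.794′; 8 + 54.794/60 = 8.9132333
  N → positive
  Lon: split at 3 digits → 012° and 25.1966′; 12 + 25.1966/60 = 12.4199433
  W ⇒ negate
Point 5:
  Latitude: 35′ + 40.1″ = 35.66833′; 63 + 35.66833/60 = 63.5944722
  N ⇒ keep positive
  Longitude: 144 + 16/60 + 3/3600 = 144.2675000
  W → negative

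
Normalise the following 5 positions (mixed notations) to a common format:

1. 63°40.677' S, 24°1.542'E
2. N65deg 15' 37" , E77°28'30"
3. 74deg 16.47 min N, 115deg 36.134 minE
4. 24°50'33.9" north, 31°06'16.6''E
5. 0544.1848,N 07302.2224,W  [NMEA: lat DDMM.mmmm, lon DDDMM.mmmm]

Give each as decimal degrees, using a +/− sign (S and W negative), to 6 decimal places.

Point 1:
  φ: 63 + 40.677/60 = 63.6779500
  S → negative
  Lon: 1.542′ = 0.025700°; total 24.0257000
  E → positive
Point 2:
  Latitude: 65° + 15/60 + 37/3600 = 65 + 0.250000 + 0.010278 = 65.2602778
  N → positive
  Lon: 77° + 28/60 + 30/3600 = 77 + 0.466667 + 0.008333 = 77.4750000
  E → positive
Point 3:
  Latitude: 16.47′ = 0.274500°; total 74.2745000
  N → positive
  Lon: 115 + 36.134/60 = 115.6022333
  E → positive
Point 4:
  Lat: 50′ + 33.9″ = 50.56500′; 24 + 50.56500/60 = 24.8427500
  N ⇒ keep positive
  Lon: 6′ + 16.6″ = 6.27667′; 31 + 6.27667/60 = 31.1046111
  E → positive
Point 5:
  Latitude: split at 2 digits → 05° and 44.1848′; 5 + 44.1848/60 = 5.7364133
  N → positive
  Lon: split at 3 digits → 073° and 2.2224′; 73 + 2.2224/60 = 73.0370400
  W → negative

1. -63.677950, 24.025700
2. 65.260278, 77.475000
3. 74.274500, 115.602233
4. 24.842750, 31.104611
5. 5.736413, -73.037040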